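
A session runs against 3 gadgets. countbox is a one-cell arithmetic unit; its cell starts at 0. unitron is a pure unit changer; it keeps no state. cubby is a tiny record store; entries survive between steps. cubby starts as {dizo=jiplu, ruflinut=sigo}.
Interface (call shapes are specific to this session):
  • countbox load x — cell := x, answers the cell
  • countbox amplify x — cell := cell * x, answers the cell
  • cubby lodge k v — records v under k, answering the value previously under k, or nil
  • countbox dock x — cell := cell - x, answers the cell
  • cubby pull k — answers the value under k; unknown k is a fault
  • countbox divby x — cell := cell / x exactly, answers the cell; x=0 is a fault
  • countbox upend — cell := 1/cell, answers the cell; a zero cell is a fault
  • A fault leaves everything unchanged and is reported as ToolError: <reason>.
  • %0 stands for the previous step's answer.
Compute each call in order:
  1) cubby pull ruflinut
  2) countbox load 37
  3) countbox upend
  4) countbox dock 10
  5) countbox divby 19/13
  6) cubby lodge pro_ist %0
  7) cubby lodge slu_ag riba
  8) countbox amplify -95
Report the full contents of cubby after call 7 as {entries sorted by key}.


Answer: {dizo=jiplu, pro_ist=-4797/703, ruflinut=sigo, slu_ag=riba}

Derivation:
Invoking cubby pull on k=ruflinut, giving sigo.
I invoke countbox load on x=37, which returns 37.
I use countbox upend(), — result: 1/37.
I use countbox dock on x=10: -369/37.
Then countbox divby on x=19/13, → -4797/703.
Then cubby lodge on k=pro_ist, v=%0, and see nil.
Next I call cubby lodge on k=slu_ag, v=riba, yielding nil.
Using countbox amplify on x=-95, and get 23985/37.


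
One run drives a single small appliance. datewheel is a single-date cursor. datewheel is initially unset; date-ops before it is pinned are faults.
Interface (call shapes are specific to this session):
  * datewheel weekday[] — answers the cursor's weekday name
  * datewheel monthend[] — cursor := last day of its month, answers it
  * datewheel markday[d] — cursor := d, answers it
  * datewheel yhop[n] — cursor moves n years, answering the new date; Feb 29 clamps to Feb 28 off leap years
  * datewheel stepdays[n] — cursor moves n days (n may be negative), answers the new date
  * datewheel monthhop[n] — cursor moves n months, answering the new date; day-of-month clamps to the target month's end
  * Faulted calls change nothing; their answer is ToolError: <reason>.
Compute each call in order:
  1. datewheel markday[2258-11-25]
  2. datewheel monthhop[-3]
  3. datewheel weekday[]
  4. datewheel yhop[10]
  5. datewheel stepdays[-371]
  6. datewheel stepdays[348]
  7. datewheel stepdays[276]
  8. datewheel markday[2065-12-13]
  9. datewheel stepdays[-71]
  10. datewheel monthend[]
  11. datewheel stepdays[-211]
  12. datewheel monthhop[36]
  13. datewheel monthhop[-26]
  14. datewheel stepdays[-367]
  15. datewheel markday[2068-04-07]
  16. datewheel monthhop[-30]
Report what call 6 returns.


Act: datewheel markday[d: 2258-11-25]
Obs: 2258-11-25
Act: datewheel monthhop[n: -3]
Obs: 2258-08-25
Act: datewheel weekday[]
Obs: Wednesday
Act: datewheel yhop[n: 10]
Obs: 2268-08-25
Act: datewheel stepdays[n: -371]
Obs: 2267-08-20
Act: datewheel stepdays[n: 348]
Obs: 2268-08-02
Act: datewheel stepdays[n: 276]
Obs: 2269-05-05
Act: datewheel markday[d: 2065-12-13]
Obs: 2065-12-13
Act: datewheel stepdays[n: -71]
Obs: 2065-10-03
Act: datewheel monthend[]
Obs: 2065-10-31
Act: datewheel stepdays[n: -211]
Obs: 2065-04-03
Act: datewheel monthhop[n: 36]
Obs: 2068-04-03
Act: datewheel monthhop[n: -26]
Obs: 2066-02-03
Act: datewheel stepdays[n: -367]
Obs: 2065-02-01
Act: datewheel markday[d: 2068-04-07]
Obs: 2068-04-07
Act: datewheel monthhop[n: -30]
Obs: 2065-10-07

Answer: 2268-08-02


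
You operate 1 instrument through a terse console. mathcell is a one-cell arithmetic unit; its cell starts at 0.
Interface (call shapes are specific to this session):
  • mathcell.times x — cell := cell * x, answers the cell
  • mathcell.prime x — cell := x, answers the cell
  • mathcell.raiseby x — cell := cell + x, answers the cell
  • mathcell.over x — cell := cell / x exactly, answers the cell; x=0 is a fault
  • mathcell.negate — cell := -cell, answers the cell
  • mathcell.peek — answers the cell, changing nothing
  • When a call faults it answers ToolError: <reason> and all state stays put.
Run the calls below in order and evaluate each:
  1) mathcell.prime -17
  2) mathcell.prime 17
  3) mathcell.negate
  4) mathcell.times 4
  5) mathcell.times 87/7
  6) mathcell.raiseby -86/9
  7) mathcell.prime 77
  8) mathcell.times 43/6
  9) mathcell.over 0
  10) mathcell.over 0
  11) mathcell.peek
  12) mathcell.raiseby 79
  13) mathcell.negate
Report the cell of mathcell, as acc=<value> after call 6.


-- 1. mathcell.prime(x='-17') => -17
-- 2. mathcell.prime(x='17') => 17
-- 3. mathcell.negate() => -17
-- 4. mathcell.times(x='4') => -68
-- 5. mathcell.times(x='87/7') => -5916/7
-- 6. mathcell.raiseby(x='-86/9') => -53846/63
-- 7. mathcell.prime(x='77') => 77
-- 8. mathcell.times(x='43/6') => 3311/6
-- 9. mathcell.over(x='0') => ToolError: division by zero
-- 10. mathcell.over(x='0') => ToolError: division by zero
-- 11. mathcell.peek() => 3311/6
-- 12. mathcell.raiseby(x='79') => 3785/6
-- 13. mathcell.negate() => -3785/6

Answer: acc=-53846/63


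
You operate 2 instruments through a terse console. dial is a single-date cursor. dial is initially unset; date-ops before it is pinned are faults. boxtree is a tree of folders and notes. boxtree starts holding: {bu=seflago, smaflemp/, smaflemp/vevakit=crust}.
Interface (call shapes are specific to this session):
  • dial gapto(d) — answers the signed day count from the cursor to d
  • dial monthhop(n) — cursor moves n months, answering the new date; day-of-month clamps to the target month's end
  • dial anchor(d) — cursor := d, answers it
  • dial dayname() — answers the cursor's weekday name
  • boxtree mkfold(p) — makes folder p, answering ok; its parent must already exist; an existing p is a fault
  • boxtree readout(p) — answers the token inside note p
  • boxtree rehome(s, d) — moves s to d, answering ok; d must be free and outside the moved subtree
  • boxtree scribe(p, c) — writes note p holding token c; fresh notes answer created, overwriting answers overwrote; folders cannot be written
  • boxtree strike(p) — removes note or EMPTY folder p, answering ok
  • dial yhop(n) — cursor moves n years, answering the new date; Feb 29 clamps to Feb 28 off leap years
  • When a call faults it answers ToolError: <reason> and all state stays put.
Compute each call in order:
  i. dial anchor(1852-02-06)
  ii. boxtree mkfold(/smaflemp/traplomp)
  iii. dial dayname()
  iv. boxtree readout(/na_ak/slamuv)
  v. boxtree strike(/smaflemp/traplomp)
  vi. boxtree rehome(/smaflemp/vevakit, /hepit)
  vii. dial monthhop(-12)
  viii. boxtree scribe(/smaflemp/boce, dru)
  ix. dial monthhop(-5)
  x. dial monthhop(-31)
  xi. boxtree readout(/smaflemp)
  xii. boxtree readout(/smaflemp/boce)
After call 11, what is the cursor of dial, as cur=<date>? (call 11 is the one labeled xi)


Answer: cur=1848-02-06

Derivation:
Act: dial anchor[d: 1852-02-06]
Obs: 1852-02-06
Act: boxtree mkfold[p: /smaflemp/traplomp]
Obs: ok
Act: dial dayname[]
Obs: Friday
Act: boxtree readout[p: /na_ak/slamuv]
Obs: ToolError: not found
Act: boxtree strike[p: /smaflemp/traplomp]
Obs: ok
Act: boxtree rehome[s: /smaflemp/vevakit; d: /hepit]
Obs: ok
Act: dial monthhop[n: -12]
Obs: 1851-02-06
Act: boxtree scribe[p: /smaflemp/boce; c: dru]
Obs: created
Act: dial monthhop[n: -5]
Obs: 1850-09-06
Act: dial monthhop[n: -31]
Obs: 1848-02-06
Act: boxtree readout[p: /smaflemp]
Obs: ToolError: is a directory
Act: boxtree readout[p: /smaflemp/boce]
Obs: dru


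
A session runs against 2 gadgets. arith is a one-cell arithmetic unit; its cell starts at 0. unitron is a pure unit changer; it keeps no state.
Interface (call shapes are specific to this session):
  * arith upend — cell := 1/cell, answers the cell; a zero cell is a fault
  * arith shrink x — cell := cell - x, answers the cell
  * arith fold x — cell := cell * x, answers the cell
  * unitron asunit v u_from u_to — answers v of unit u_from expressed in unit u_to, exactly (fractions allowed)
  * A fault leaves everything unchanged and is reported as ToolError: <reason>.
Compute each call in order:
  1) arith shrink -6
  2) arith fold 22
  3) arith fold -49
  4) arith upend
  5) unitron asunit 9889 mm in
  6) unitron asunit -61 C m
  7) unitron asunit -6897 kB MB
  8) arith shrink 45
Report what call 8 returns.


Answer: -291061/6468

Derivation:
>> arith shrink(x→-6)
<< 6
>> arith fold(x→22)
<< 132
>> arith fold(x→-49)
<< -6468
>> arith upend()
<< -1/6468
>> unitron asunit(v→9889, u_from→mm, u_to→in)
<< 49445/127
>> unitron asunit(v→-61, u_from→C, u_to→m)
<< ToolError: incompatible units
>> unitron asunit(v→-6897, u_from→kB, u_to→MB)
<< -6897/1000
>> arith shrink(x→45)
<< -291061/6468


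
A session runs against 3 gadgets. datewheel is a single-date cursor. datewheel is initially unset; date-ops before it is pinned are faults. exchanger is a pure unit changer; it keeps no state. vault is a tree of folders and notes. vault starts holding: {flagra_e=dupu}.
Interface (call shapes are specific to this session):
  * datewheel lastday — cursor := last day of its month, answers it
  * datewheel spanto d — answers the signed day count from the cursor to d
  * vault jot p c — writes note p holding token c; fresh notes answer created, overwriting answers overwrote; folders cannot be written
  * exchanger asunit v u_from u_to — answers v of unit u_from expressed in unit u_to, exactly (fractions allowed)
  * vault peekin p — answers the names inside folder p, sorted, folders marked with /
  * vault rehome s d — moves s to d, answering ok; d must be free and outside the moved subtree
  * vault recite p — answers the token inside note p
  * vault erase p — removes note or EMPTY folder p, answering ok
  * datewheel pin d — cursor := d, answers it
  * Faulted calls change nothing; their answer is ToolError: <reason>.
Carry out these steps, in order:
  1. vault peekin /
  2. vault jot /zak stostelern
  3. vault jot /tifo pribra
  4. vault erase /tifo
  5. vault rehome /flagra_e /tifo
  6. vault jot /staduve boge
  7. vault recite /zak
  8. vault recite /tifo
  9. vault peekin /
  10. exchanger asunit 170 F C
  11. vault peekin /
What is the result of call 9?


→ vault peekin(p→/)
← [flagra_e]
→ vault jot(p→/zak, c→stostelern)
← created
→ vault jot(p→/tifo, c→pribra)
← created
→ vault erase(p→/tifo)
← ok
→ vault rehome(s→/flagra_e, d→/tifo)
← ok
→ vault jot(p→/staduve, c→boge)
← created
→ vault recite(p→/zak)
← stostelern
→ vault recite(p→/tifo)
← dupu
→ vault peekin(p→/)
← [staduve, tifo, zak]
→ exchanger asunit(v→170, u_from→F, u_to→C)
← 230/3
→ vault peekin(p→/)
← [staduve, tifo, zak]

Answer: [staduve, tifo, zak]


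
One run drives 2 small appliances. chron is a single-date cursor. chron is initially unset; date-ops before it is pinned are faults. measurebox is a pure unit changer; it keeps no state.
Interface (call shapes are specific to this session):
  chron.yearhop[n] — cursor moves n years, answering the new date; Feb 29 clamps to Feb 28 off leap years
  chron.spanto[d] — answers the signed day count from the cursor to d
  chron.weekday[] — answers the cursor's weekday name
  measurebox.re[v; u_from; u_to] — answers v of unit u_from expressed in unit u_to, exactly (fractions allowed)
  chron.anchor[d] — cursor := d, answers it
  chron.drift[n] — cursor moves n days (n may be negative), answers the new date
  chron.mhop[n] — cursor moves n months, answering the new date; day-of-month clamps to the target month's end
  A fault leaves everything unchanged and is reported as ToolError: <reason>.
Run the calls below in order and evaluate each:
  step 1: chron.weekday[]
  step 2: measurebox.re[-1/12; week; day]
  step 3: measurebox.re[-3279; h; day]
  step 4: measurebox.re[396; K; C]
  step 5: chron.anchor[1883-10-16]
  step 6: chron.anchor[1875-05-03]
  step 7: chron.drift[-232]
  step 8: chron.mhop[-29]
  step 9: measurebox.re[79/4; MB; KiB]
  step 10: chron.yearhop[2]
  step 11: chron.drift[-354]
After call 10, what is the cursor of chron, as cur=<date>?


Answer: cur=1874-04-13

Derivation:
·→ weekday()
·← ToolError: no date set
·→ re(v='-1/12', u_from='week', u_to='day')
·← -7/12
·→ re(v='-3279', u_from='h', u_to='day')
·← -1093/8
·→ re(v='396', u_from='K', u_to='C')
·← 2457/20
·→ anchor(d='1883-10-16')
·← 1883-10-16
·→ anchor(d='1875-05-03')
·← 1875-05-03
·→ drift(n='-232')
·← 1874-09-13
·→ mhop(n='-29')
·← 1872-04-13
·→ re(v='79/4', u_from='MB', u_to='KiB')
·← 1234375/64
·→ yearhop(n='2')
·← 1874-04-13
·→ drift(n='-354')
·← 1873-04-24


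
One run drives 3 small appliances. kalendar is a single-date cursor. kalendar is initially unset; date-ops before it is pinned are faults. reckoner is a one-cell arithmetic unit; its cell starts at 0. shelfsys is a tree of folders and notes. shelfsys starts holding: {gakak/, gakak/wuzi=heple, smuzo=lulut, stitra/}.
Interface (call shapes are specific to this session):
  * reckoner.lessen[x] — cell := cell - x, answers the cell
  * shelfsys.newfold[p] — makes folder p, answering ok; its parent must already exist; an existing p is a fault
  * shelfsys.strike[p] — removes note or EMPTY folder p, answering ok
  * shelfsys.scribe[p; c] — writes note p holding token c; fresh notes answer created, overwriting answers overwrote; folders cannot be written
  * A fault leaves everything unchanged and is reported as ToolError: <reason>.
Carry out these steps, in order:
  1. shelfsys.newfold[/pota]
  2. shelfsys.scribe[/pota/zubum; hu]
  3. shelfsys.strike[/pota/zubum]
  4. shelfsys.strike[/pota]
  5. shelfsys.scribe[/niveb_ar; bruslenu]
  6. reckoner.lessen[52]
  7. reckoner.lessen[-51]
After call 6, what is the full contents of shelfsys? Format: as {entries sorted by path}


Answer: {gakak/, gakak/wuzi=heple, niveb_ar=bruslenu, smuzo=lulut, stitra/}

Derivation:
Do: shelfsys.newfold[/pota]
See: ok
Do: shelfsys.scribe[/pota/zubum; hu]
See: created
Do: shelfsys.strike[/pota/zubum]
See: ok
Do: shelfsys.strike[/pota]
See: ok
Do: shelfsys.scribe[/niveb_ar; bruslenu]
See: created
Do: reckoner.lessen[52]
See: -52
Do: reckoner.lessen[-51]
See: -1


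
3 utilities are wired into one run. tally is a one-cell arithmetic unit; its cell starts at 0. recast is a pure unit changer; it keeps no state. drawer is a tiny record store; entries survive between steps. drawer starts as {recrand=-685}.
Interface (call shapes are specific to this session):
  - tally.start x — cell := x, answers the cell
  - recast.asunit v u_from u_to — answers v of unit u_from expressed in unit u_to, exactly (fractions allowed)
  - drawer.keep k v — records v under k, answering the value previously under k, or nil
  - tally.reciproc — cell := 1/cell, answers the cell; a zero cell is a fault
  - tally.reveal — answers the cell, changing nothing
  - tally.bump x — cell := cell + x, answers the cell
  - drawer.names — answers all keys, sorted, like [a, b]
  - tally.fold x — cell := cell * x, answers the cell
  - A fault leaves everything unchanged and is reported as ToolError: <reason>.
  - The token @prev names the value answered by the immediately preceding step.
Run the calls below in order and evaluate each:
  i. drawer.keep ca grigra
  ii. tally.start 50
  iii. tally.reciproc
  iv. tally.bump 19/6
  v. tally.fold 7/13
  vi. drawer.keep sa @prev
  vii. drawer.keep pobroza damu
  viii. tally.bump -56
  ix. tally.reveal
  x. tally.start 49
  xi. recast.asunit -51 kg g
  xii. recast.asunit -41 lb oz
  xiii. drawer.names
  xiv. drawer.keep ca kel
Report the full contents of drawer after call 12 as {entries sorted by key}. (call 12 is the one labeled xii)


% drawer.keep(k='ca', v='grigra') ~> nil
% tally.start(x='50') ~> 50
% tally.reciproc() ~> 1/50
% tally.bump(x='19/6') ~> 239/75
% tally.fold(x='7/13') ~> 1673/975
% drawer.keep(k='sa', v='@prev') ~> nil
% drawer.keep(k='pobroza', v='damu') ~> nil
% tally.bump(x='-56') ~> -52927/975
% tally.reveal() ~> -52927/975
% tally.start(x='49') ~> 49
% recast.asunit(v='-51', u_from='kg', u_to='g') ~> -51000
% recast.asunit(v='-41', u_from='lb', u_to='oz') ~> -656
% drawer.names() ~> [ca, pobroza, recrand, sa]
% drawer.keep(k='ca', v='kel') ~> grigra

Answer: {ca=grigra, pobroza=damu, recrand=-685, sa=1673/975}


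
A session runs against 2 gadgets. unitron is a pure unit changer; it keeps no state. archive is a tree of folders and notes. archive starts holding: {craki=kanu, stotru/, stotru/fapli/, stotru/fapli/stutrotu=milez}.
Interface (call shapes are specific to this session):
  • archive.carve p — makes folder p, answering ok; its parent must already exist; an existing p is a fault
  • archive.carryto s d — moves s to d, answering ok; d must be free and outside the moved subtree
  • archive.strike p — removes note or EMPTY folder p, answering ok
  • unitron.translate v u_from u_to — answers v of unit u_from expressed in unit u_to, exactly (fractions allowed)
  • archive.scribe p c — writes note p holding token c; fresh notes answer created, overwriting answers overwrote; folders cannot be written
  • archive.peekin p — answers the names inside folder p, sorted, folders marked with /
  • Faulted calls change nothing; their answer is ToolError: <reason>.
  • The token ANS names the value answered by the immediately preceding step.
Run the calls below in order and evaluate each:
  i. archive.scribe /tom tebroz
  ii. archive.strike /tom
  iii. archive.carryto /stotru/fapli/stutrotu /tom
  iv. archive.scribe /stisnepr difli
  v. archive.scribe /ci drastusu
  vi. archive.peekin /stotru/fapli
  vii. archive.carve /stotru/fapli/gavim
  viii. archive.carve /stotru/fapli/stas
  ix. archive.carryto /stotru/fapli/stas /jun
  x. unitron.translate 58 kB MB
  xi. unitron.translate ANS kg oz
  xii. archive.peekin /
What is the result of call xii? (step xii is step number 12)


Answer: [ci, craki, jun/, stisnepr, stotru/, tom]

Derivation:
// archive.scribe(p→/tom, c→tebroz) ~> created
// archive.strike(p→/tom) ~> ok
// archive.carryto(s→/stotru/fapli/stutrotu, d→/tom) ~> ok
// archive.scribe(p→/stisnepr, c→difli) ~> created
// archive.scribe(p→/ci, c→drastusu) ~> created
// archive.peekin(p→/stotru/fapli) ~> []
// archive.carve(p→/stotru/fapli/gavim) ~> ok
// archive.carve(p→/stotru/fapli/stas) ~> ok
// archive.carryto(s→/stotru/fapli/stas, d→/jun) ~> ok
// unitron.translate(v→58, u_from→kB, u_to→MB) ~> 29/500
// unitron.translate(v→ANS, u_from→kg, u_to→oz) ~> 92800000/45359237
// archive.peekin(p→/) ~> [ci, craki, jun/, stisnepr, stotru/, tom]


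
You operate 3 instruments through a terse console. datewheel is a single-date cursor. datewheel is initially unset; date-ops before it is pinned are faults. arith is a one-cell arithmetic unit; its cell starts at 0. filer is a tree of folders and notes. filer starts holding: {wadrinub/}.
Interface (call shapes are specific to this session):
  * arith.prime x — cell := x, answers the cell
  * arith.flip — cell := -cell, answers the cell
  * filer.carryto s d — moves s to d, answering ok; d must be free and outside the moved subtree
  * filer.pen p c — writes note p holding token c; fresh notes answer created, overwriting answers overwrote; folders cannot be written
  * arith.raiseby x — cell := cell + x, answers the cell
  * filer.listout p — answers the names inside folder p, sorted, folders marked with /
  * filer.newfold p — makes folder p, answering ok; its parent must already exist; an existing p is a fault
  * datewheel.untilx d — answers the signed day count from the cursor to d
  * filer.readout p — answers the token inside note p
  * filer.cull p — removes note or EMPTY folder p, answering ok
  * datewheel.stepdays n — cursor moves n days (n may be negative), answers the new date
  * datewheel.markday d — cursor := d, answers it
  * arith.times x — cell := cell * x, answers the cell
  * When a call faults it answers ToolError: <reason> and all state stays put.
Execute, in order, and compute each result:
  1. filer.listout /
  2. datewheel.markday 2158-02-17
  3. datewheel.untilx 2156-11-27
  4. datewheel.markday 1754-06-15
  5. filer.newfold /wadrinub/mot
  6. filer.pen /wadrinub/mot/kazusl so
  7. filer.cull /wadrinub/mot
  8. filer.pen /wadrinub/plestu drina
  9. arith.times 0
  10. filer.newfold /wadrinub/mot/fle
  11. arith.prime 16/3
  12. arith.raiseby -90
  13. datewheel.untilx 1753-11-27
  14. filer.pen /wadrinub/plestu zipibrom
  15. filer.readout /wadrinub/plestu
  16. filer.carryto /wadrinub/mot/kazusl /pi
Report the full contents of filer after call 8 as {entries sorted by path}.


Answer: {wadrinub/, wadrinub/mot/, wadrinub/mot/kazusl=so, wadrinub/plestu=drina}

Derivation:
# 1. filer.listout(p='/') : [wadrinub/]
# 2. datewheel.markday(d='2158-02-17') : 2158-02-17
# 3. datewheel.untilx(d='2156-11-27') : -447
# 4. datewheel.markday(d='1754-06-15') : 1754-06-15
# 5. filer.newfold(p='/wadrinub/mot') : ok
# 6. filer.pen(p='/wadrinub/mot/kazusl', c='so') : created
# 7. filer.cull(p='/wadrinub/mot') : ToolError: not empty
# 8. filer.pen(p='/wadrinub/plestu', c='drina') : created
# 9. arith.times(x='0') : 0
# 10. filer.newfold(p='/wadrinub/mot/fle') : ok
# 11. arith.prime(x='16/3') : 16/3
# 12. arith.raiseby(x='-90') : -254/3
# 13. datewheel.untilx(d='1753-11-27') : -200
# 14. filer.pen(p='/wadrinub/plestu', c='zipibrom') : overwrote
# 15. filer.readout(p='/wadrinub/plestu') : zipibrom
# 16. filer.carryto(s='/wadrinub/mot/kazusl', d='/pi') : ok


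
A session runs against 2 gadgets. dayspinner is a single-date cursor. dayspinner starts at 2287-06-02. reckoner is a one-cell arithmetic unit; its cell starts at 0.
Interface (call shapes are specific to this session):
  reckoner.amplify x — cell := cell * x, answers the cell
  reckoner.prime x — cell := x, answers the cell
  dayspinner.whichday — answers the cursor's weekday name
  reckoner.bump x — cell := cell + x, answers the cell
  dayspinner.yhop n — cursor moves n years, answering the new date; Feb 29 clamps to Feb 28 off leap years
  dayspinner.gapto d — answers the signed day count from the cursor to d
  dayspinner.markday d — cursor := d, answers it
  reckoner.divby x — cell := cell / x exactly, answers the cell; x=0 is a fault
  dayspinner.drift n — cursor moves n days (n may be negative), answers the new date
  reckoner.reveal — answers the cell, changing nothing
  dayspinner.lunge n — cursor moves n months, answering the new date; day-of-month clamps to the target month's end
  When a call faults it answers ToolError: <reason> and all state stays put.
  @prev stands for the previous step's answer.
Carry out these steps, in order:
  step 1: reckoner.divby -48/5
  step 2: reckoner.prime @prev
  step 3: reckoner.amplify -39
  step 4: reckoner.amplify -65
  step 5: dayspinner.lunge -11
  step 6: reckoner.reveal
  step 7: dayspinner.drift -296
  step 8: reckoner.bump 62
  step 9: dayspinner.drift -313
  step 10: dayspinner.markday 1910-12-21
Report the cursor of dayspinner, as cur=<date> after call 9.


I try divby(x=-48/5), yielding 0.
Then prime(x=@prev), — result: 0.
I invoke amplify(x=-39), — result: 0.
Calling amplify(x=-65): 0.
I call lunge(n=-11), and get 2286-07-02.
I use reveal(), → 0.
I run drift(n=-296), → 2285-09-09.
Invoking bump(x=62), giving 62.
Then drift(n=-313): 2284-10-31.
I call markday(d=1910-12-21), giving 1910-12-21.

Answer: cur=2284-10-31


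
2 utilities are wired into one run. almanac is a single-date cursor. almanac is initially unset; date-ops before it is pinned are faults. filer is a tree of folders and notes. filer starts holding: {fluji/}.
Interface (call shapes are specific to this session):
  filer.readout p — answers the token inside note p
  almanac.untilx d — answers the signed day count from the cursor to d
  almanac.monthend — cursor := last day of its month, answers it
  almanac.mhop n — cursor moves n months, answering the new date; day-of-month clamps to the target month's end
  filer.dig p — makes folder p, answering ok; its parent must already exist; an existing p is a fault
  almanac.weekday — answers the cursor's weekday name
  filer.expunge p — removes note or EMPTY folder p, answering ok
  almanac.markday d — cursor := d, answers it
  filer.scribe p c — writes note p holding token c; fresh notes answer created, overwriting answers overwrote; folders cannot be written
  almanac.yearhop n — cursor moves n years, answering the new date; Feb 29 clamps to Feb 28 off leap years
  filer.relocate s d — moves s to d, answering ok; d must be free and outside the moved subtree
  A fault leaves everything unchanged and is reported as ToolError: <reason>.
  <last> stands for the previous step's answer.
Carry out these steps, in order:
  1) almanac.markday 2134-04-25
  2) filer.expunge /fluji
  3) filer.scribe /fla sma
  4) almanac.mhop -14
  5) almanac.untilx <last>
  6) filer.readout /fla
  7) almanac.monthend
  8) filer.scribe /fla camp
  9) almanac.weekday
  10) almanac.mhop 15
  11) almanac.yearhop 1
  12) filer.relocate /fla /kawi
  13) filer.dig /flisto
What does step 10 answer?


Answer: 2134-05-28

Derivation:
·→ almanac.markday(2134-04-25)
·← 2134-04-25
·→ filer.expunge(/fluji)
·← ok
·→ filer.scribe(/fla, sma)
·← created
·→ almanac.mhop(-14)
·← 2133-02-25
·→ almanac.untilx(<last>)
·← 0
·→ filer.readout(/fla)
·← sma
·→ almanac.monthend()
·← 2133-02-28
·→ filer.scribe(/fla, camp)
·← overwrote
·→ almanac.weekday()
·← Saturday
·→ almanac.mhop(15)
·← 2134-05-28
·→ almanac.yearhop(1)
·← 2135-05-28
·→ filer.relocate(/fla, /kawi)
·← ok
·→ filer.dig(/flisto)
·← ok


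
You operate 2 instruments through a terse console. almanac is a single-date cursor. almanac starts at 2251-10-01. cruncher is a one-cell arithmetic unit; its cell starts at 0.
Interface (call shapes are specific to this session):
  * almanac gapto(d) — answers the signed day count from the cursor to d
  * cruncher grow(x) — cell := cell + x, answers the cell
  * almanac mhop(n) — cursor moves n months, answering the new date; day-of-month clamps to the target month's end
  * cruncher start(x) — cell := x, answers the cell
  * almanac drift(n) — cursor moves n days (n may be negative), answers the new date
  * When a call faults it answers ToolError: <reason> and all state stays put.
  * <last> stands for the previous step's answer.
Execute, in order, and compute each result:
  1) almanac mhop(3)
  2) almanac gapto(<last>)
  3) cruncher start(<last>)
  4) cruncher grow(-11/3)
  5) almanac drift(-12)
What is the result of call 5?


Using almanac mhop on n→3: 2252-01-01.
Then almanac gapto on d→<last>, → 0.
I use cruncher start on x→<last>, which returns 0.
Calling cruncher grow on x→-11/3: -11/3.
Invoking almanac drift on n→-12, yielding 2251-12-20.

Answer: 2251-12-20


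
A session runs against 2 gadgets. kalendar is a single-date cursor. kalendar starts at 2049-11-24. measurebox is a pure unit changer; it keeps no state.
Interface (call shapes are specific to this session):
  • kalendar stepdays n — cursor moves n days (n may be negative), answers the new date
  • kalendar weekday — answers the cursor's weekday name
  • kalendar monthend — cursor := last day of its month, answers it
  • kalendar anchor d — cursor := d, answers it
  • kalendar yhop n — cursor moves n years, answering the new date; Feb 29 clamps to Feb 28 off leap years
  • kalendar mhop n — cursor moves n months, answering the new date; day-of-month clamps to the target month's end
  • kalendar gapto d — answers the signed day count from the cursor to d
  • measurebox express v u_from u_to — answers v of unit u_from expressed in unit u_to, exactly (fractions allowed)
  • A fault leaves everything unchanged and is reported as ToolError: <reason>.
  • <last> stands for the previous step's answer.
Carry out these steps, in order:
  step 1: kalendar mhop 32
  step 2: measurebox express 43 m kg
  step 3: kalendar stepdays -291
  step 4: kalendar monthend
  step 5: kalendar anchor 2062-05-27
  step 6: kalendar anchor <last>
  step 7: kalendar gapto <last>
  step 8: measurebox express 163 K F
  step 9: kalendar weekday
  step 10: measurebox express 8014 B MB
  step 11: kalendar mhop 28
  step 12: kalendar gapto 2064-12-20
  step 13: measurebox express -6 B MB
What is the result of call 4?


Now I run kalendar mhop on n=32, → 2052-07-24.
I run measurebox express on v=43, u_from=m, u_to=kg: ToolError: incompatible units.
Invoking kalendar stepdays on n=-291, and get 2051-10-07.
Now I run kalendar monthend(), — result: 2051-10-31.
Now I run kalendar anchor on d=2062-05-27, yielding 2062-05-27.
Then kalendar anchor on d=<last>, giving 2062-05-27.
I invoke kalendar gapto on d=<last>, yielding 0.
I use measurebox express on v=163, u_from=K, u_to=F, → -16627/100.
Using kalendar weekday, giving Saturday.
Then measurebox express on v=8014, u_from=B, u_to=MB, and observe 4007/500000.
I invoke kalendar mhop on n=28, which returns 2064-09-27.
I invoke kalendar gapto on d=2064-12-20, — result: 84.
I call measurebox express on v=-6, u_from=B, u_to=MB, and get -3/500000.

Answer: 2051-10-31


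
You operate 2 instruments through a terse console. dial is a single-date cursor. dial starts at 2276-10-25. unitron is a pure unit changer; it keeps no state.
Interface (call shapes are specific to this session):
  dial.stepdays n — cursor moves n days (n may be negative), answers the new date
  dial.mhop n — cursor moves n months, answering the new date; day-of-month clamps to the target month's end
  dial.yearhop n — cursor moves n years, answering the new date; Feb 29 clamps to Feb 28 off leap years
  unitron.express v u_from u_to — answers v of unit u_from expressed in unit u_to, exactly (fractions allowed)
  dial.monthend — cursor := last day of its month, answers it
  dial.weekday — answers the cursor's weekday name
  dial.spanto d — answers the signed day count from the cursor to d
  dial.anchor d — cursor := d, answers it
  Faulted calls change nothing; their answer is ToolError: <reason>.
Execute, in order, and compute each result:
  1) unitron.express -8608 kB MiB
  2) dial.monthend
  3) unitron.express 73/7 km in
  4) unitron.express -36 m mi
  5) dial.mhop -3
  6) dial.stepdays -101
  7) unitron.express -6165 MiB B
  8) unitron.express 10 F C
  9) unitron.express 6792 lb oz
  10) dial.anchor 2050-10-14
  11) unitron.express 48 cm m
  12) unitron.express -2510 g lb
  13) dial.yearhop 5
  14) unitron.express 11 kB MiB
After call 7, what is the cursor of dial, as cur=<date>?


Answer: cur=2276-04-21

Derivation:
Invoking unitron.express with v→-8608, u_from→kB, u_to→MiB, and observe -33625/4096.
Using dial.monthend(), → 2276-10-31.
I run unitron.express with v→73/7, u_from→km, u_to→in, and observe 365000000/889.
Using unitron.express with v→-36, u_from→m, u_to→mi, giving -125/5588.
I try dial.mhop with n→-3, which returns 2276-07-31.
Invoking dial.stepdays with n→-101, and see 2276-04-21.
Now I run unitron.express with v→-6165, u_from→MiB, u_to→B: -6464471040.
I run unitron.express with v→10, u_from→F, u_to→C, and observe -110/9.
I invoke unitron.express with v→6792, u_from→lb, u_to→oz, yielding 108672.
Next I call dial.anchor with d→2050-10-14, which returns 2050-10-14.
I invoke unitron.express with v→48, u_from→cm, u_to→m, yielding 12/25.
Calling unitron.express with v→-2510, u_from→g, u_to→lb, which returns -251000000/45359237.
Invoking dial.yearhop with n→5, → 2055-10-14.
Calling unitron.express with v→11, u_from→kB, u_to→MiB, which returns 1375/131072.


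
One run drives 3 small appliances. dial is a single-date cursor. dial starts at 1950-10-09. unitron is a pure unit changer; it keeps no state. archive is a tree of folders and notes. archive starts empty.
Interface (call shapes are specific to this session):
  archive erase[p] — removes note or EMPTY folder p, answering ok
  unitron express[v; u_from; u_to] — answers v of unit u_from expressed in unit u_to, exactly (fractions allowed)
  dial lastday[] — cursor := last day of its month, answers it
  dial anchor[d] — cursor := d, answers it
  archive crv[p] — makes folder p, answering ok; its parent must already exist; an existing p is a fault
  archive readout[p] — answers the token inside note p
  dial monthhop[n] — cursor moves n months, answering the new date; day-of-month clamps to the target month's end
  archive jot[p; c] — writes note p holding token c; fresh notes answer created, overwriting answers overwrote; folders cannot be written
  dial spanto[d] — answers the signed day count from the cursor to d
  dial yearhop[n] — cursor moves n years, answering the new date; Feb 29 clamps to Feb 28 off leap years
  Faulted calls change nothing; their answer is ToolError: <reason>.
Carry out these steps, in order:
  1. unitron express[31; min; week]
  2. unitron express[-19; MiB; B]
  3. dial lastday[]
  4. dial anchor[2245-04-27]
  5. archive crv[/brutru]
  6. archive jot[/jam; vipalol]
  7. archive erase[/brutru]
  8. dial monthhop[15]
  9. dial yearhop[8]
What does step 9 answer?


Answer: 2254-07-27

Derivation:
Using unitron express passing v: 31, u_from: min, u_to: week, and see 31/10080.
I try unitron express passing v: -19, u_from: MiB, u_to: B, → -19922944.
Invoking dial lastday(), — result: 1950-10-31.
I try dial anchor passing d: 2245-04-27, giving 2245-04-27.
I call archive crv passing p: /brutru, giving ok.
Then archive jot passing p: /jam, c: vipalol, giving created.
Then archive erase passing p: /brutru, and observe ok.
Calling dial monthhop passing n: 15, which returns 2246-07-27.
Using dial yearhop passing n: 8, giving 2254-07-27.


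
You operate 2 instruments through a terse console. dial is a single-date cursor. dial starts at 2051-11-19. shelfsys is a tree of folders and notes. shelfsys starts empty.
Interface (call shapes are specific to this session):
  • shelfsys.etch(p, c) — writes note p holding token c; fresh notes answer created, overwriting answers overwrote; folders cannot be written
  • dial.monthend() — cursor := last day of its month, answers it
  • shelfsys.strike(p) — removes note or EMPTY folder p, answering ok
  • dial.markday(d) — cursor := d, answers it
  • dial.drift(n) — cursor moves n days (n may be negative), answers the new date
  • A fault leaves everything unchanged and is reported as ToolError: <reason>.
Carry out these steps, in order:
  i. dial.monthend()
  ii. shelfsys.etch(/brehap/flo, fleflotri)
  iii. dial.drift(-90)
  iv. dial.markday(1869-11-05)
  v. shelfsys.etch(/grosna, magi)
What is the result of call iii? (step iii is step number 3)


> dial.monthend
[out] 2051-11-30
> shelfsys.etch /brehap/flo fleflotri
[out] ToolError: no parent
> dial.drift -90
[out] 2051-09-01
> dial.markday 1869-11-05
[out] 1869-11-05
> shelfsys.etch /grosna magi
[out] created

Answer: 2051-09-01


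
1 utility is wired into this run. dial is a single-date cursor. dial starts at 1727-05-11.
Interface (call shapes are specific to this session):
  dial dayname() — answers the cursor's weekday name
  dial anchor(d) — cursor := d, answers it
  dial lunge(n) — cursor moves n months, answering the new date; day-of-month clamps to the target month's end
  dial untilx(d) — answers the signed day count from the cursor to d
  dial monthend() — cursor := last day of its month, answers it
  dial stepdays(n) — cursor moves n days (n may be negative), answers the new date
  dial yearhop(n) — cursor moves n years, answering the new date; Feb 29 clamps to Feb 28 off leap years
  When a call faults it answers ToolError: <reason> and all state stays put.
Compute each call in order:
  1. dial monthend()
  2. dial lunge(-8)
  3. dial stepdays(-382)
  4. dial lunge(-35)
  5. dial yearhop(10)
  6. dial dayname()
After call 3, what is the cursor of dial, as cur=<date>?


Answer: cur=1725-09-13

Derivation:
// dial monthend() ~> 1727-05-31
// dial lunge(n→-8) ~> 1726-09-30
// dial stepdays(n→-382) ~> 1725-09-13
// dial lunge(n→-35) ~> 1722-10-13
// dial yearhop(n→10) ~> 1732-10-13
// dial dayname() ~> Monday


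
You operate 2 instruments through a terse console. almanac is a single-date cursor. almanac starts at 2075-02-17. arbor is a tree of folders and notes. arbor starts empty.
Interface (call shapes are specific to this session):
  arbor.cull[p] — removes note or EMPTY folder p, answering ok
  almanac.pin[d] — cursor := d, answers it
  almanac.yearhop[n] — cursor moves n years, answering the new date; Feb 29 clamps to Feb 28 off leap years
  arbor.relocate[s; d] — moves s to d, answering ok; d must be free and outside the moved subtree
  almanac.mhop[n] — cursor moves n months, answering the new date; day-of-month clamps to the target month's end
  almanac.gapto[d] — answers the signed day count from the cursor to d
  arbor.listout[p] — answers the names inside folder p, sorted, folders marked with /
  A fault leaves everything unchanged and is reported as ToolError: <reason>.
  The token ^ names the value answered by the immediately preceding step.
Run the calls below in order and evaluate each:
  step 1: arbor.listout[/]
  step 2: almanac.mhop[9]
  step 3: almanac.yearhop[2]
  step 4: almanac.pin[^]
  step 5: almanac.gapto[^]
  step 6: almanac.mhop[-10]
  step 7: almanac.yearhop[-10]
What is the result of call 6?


Answer: 2077-01-17

Derivation:
·→ arbor.listout(/)
·← []
·→ almanac.mhop(9)
·← 2075-11-17
·→ almanac.yearhop(2)
·← 2077-11-17
·→ almanac.pin(^)
·← 2077-11-17
·→ almanac.gapto(^)
·← 0
·→ almanac.mhop(-10)
·← 2077-01-17
·→ almanac.yearhop(-10)
·← 2067-01-17


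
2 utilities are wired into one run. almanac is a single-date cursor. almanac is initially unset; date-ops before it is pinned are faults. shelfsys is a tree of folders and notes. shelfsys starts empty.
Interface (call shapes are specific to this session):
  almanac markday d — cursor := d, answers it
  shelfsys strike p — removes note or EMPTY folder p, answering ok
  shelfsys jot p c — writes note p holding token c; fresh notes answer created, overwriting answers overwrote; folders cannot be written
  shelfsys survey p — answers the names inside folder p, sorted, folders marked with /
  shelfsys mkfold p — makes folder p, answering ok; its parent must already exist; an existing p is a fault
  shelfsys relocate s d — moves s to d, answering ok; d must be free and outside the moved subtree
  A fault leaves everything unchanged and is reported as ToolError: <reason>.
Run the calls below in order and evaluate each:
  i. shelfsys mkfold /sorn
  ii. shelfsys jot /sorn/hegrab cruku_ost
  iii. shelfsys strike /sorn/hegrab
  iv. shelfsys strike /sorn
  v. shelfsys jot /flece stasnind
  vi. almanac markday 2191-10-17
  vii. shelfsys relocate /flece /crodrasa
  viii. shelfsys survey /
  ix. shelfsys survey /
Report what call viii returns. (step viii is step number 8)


-- shelfsys mkfold(p=/sorn) => ok
-- shelfsys jot(p=/sorn/hegrab, c=cruku_ost) => created
-- shelfsys strike(p=/sorn/hegrab) => ok
-- shelfsys strike(p=/sorn) => ok
-- shelfsys jot(p=/flece, c=stasnind) => created
-- almanac markday(d=2191-10-17) => 2191-10-17
-- shelfsys relocate(s=/flece, d=/crodrasa) => ok
-- shelfsys survey(p=/) => [crodrasa]
-- shelfsys survey(p=/) => [crodrasa]

Answer: [crodrasa]


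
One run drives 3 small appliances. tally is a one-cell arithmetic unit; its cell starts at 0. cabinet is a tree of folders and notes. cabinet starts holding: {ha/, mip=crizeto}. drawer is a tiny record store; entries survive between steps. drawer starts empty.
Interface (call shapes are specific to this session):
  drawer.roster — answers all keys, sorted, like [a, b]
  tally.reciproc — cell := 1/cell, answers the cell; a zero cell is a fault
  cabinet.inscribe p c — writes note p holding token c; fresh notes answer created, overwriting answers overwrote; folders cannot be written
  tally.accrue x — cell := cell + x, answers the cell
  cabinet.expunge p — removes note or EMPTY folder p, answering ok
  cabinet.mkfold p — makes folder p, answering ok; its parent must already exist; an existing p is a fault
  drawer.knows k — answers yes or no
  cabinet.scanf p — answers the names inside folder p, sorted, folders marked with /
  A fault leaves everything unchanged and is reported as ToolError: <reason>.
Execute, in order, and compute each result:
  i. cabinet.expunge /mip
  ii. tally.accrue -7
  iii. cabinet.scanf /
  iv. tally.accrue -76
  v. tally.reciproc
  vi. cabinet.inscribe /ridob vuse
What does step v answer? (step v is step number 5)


Invoking expunge with p=/mip, giving ok.
Now I run accrue with x=-7, → -7.
I run scanf with p=/, and see [ha/].
I run accrue with x=-76, and observe -83.
I call reciproc, — result: -1/83.
Next I call inscribe with p=/ridob, c=vuse, → created.

Answer: -1/83
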